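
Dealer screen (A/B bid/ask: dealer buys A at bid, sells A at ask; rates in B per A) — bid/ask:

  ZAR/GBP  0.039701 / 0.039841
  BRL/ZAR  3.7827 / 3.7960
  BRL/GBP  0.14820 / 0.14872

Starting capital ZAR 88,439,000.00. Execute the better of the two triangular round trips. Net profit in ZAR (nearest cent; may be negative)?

Net profit: ZAR 866,414.80

Best loop ZAR → GBP → BRL → ZAR:
ZAR 88,439,000.00 × 0.039701 (sell ZAR at bid) = GBP 3,511,116.74
GBP 3,511,116.74 ÷ 0.14872 (buy BRL at ask) = BRL 23,608,907.60
BRL 23,608,907.60 × 3.7827 (sell BRL at bid) = ZAR 89,305,414.80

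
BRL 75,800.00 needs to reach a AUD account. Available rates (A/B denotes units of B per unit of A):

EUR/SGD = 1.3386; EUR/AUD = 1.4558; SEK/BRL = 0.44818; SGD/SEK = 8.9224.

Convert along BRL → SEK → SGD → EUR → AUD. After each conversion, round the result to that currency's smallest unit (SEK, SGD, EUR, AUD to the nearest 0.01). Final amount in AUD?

BRL 75,800.00 ÷ 0.44818 = SEK 169,128.48
SEK 169,128.48 ÷ 8.9224 = SGD 18,955.49
SGD 18,955.49 ÷ 1.3386 = EUR 14,160.68
EUR 14,160.68 × 1.4558 = AUD 20,615.12

AUD 20,615.12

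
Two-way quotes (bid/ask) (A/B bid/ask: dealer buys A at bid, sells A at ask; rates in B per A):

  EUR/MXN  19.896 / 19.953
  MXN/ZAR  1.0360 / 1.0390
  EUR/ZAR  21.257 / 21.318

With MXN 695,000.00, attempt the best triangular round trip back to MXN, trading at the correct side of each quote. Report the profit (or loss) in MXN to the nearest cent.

Net profit: MXN 17,628.24

Best loop MXN → EUR → ZAR → MXN:
MXN 695,000.00 ÷ 19.953 (buy EUR at ask) = EUR 34,831.85
EUR 34,831.85 × 21.257 (sell EUR at bid) = ZAR 740,420.74
ZAR 740,420.74 ÷ 1.0390 (buy MXN at ask) = MXN 712,628.24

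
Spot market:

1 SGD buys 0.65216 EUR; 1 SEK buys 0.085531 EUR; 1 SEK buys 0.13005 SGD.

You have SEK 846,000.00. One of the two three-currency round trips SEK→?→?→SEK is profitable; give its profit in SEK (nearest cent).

Profit: SEK 7,157.86

Profitable loop is SEK → EUR → SGD → SEK:
SEK 846,000.00 × 0.085531 = EUR 72,359.23
EUR 72,359.23 ÷ 0.65216 = SGD 110,953.18
SGD 110,953.18 ÷ 0.13005 = SEK 853,157.86
Profit = SEK 853,157.86 − SEK 846,000.00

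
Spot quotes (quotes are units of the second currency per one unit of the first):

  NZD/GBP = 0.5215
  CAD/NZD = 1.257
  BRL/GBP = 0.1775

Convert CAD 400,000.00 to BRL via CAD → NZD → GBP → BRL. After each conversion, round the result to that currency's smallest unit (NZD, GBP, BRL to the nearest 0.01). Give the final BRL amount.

CAD 400,000.00 × 1.257 = NZD 502,800.00
NZD 502,800.00 × 0.5215 = GBP 262,210.20
GBP 262,210.20 ÷ 0.1775 = BRL 1,477,240.56

BRL 1,477,240.56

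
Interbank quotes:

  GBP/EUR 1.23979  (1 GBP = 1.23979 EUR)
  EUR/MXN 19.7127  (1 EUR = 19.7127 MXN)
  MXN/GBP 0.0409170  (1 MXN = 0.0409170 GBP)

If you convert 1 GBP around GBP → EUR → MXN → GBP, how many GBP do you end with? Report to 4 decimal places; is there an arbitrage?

1.0000 (no arbitrage)

Around GBP → EUR → MXN → GBP: 1 × 1.23979 × 19.7127 × 0.0409170 = 0.999995
Product ≈ 1 (deviation 0.000%, within rounding noise).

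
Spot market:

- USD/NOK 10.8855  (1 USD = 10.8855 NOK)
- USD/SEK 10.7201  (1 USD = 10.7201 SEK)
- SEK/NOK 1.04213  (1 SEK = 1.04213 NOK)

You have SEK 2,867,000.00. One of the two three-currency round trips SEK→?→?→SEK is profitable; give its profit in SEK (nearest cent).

Profitable loop is SEK → NOK → USD → SEK:
SEK 2,867,000.00 × 1.04213 = NOK 2,987,786.71
NOK 2,987,786.71 ÷ 10.8855 = USD 274,474.00
USD 274,474.00 × 10.7201 = SEK 2,942,388.71
Profit = SEK 2,942,388.71 − SEK 2,867,000.00

Profit: SEK 75,388.71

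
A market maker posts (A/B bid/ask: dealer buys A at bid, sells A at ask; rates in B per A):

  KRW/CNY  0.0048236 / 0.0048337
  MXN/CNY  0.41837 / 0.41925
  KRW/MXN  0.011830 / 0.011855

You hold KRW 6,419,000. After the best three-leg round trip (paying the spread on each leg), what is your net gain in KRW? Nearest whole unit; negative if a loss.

Best loop KRW → MXN → CNY → KRW:
KRW 6,419,000 × 0.011830 (sell KRW at bid) = MXN 75,936.77
MXN 75,936.77 × 0.41837 (sell MXN at bid) = CNY 31,769.67
CNY 31,769.67 ÷ 0.0048337 (buy KRW at ask) = KRW 6,572,536

Net profit: KRW 153,536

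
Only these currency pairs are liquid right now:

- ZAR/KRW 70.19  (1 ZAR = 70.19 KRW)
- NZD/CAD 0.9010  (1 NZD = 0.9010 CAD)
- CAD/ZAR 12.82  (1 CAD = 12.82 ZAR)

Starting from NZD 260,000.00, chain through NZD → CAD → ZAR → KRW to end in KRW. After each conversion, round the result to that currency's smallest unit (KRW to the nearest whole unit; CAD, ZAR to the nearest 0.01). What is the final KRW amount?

NZD 260,000.00 × 0.9010 = CAD 234,260.00
CAD 234,260.00 × 12.82 = ZAR 3,003,213.20
ZAR 3,003,213.20 × 70.19 = KRW 210,795,535

KRW 210,795,535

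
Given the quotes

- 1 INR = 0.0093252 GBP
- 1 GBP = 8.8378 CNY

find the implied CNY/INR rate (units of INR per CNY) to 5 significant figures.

CNY/INR = 12.134

1 CNY ÷ 8.8378 = 0.11315 GBP
0.11315 GBP ÷ 0.0093252 = 12.1338 INR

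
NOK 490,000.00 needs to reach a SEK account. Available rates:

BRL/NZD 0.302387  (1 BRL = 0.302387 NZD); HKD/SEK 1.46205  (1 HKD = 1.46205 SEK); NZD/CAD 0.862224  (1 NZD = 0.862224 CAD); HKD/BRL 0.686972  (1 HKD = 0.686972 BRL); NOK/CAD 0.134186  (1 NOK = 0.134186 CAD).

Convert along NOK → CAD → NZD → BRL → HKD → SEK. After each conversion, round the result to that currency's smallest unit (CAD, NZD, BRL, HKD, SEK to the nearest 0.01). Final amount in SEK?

SEK 536,714.42

NOK 490,000.00 × 0.134186 = CAD 65,751.14
CAD 65,751.14 ÷ 0.862224 = NZD 76,257.61
NZD 76,257.61 ÷ 0.302387 = BRL 252,185.48
BRL 252,185.48 ÷ 0.686972 = HKD 367,097.17
HKD 367,097.17 × 1.46205 = SEK 536,714.42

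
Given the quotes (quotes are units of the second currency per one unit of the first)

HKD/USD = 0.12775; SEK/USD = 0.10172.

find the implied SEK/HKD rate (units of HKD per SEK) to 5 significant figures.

1 SEK × 0.10172 = 0.10172 USD
0.10172 USD ÷ 0.12775 = 0.796243 HKD

SEK/HKD = 0.79624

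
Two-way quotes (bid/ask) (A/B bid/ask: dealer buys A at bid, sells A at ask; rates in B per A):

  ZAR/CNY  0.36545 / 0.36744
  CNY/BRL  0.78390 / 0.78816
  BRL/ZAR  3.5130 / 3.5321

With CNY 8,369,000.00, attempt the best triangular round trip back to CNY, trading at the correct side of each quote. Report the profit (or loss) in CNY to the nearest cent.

Best loop CNY → BRL → ZAR → CNY:
CNY 8,369,000.00 × 0.78390 (sell CNY at bid) = BRL 6,560,459.10
BRL 6,560,459.10 × 3.5130 (sell BRL at bid) = ZAR 23,046,892.82
ZAR 23,046,892.82 × 0.36545 (sell ZAR at bid) = CNY 8,422,486.98

Net profit: CNY 53,486.98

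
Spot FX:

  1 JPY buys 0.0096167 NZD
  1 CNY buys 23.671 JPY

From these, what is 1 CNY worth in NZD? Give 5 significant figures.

1 CNY × 23.671 = 23.671 JPY
23.671 JPY × 0.0096167 = 0.227637 NZD

CNY/NZD = 0.22764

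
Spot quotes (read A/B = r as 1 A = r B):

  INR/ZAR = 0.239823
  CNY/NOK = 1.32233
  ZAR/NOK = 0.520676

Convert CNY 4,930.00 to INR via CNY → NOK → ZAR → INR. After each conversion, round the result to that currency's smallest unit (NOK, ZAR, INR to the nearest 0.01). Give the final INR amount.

INR 52,206.96

CNY 4,930.00 × 1.32233 = NOK 6,519.09
NOK 6,519.09 ÷ 0.520676 = ZAR 12,520.43
ZAR 12,520.43 ÷ 0.239823 = INR 52,206.96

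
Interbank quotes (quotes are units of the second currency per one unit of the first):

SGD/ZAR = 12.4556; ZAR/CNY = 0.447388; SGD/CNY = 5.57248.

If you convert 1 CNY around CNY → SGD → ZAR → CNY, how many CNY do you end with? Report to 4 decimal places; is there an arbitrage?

Around CNY → SGD → ZAR → CNY: 1 ÷ 5.57248 × 12.4556 × 0.447388 = 1.000001
Product ≈ 1 (deviation 0.000%, within rounding noise).

1.0000 (no arbitrage)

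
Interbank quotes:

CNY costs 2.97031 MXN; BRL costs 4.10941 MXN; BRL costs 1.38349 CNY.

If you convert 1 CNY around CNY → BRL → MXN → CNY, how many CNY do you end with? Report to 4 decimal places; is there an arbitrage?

1.0000 (no arbitrage)

Around CNY → BRL → MXN → CNY: 1 ÷ 1.38349 × 4.10941 ÷ 2.97031 = 1.000004
Product ≈ 1 (deviation 0.000%, within rounding noise).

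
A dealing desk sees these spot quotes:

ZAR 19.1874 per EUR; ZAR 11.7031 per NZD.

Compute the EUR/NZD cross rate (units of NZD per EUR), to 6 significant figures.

EUR/NZD = 1.63951

1 EUR × 19.1874 = 19.1874 ZAR
19.1874 ZAR ÷ 11.7031 = 1.63951 NZD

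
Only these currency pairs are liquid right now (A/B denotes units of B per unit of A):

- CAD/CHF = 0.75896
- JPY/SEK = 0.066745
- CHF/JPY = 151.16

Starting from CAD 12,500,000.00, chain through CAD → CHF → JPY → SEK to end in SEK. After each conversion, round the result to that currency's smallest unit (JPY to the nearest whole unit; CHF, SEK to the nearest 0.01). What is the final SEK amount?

SEK 95,715,995.64

CAD 12,500,000.00 × 0.75896 = CHF 9,487,000.00
CHF 9,487,000.00 × 151.16 = JPY 1,434,054,920
JPY 1,434,054,920 × 0.066745 = SEK 95,715,995.64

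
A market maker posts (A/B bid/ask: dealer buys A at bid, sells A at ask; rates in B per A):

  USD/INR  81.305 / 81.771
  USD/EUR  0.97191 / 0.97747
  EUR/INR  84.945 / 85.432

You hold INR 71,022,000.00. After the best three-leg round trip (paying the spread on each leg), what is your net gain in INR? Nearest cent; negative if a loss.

Net profit: INR 684,324.21

Best loop INR → USD → EUR → INR:
INR 71,022,000.00 ÷ 81.771 (buy USD at ask) = USD 868,547.53
USD 868,547.53 × 0.97191 (sell USD at bid) = EUR 844,150.03
EUR 844,150.03 × 84.945 (sell EUR at bid) = INR 71,706,324.21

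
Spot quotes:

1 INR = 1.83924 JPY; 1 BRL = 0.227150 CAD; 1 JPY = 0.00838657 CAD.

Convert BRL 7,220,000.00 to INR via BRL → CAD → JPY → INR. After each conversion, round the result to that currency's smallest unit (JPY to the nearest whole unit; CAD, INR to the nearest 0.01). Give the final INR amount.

BRL 7,220,000.00 × 0.227150 = CAD 1,640,023.00
CAD 1,640,023.00 ÷ 0.00838657 = JPY 195,553,486
JPY 195,553,486 ÷ 1.83924 = INR 106,322,984.49

INR 106,322,984.49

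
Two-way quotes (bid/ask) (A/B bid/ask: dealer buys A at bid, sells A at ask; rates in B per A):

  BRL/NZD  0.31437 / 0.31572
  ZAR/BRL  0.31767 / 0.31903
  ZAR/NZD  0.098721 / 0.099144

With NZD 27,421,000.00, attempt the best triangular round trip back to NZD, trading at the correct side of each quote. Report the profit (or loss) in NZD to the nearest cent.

Best loop NZD → ZAR → BRL → NZD:
NZD 27,421,000.00 ÷ 0.099144 (buy ZAR at ask) = ZAR 276,577,503.43
ZAR 276,577,503.43 × 0.31767 (sell ZAR at bid) = BRL 87,860,375.51
BRL 87,860,375.51 × 0.31437 (sell BRL at bid) = NZD 27,620,666.25

Net profit: NZD 199,666.25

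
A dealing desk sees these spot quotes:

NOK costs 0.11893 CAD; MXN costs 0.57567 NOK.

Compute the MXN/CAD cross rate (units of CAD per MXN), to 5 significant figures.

MXN/CAD = 0.068464

1 MXN × 0.57567 = 0.57567 NOK
0.57567 NOK × 0.11893 = 0.0684644 CAD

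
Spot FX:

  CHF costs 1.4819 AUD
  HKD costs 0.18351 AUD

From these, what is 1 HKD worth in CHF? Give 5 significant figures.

1 HKD × 0.18351 = 0.18351 AUD
0.18351 AUD ÷ 1.4819 = 0.123834 CHF

HKD/CHF = 0.12383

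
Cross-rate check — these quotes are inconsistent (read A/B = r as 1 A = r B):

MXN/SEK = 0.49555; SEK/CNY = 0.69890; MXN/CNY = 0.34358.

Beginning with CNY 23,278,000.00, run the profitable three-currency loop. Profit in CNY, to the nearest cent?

Profitable loop is CNY → MXN → SEK → CNY:
CNY 23,278,000.00 ÷ 0.34358 = MXN 67,751,324.29
MXN 67,751,324.29 × 0.49555 = SEK 33,574,168.75
SEK 33,574,168.75 × 0.69890 = CNY 23,464,986.54
Profit = CNY 23,464,986.54 − CNY 23,278,000.00

Profit: CNY 186,986.54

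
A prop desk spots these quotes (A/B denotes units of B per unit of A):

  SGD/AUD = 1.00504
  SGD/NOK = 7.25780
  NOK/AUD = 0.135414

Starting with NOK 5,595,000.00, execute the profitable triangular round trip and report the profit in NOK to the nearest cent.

Profit: NOK 126,565.50

Profitable loop is NOK → SGD → AUD → NOK:
NOK 5,595,000.00 ÷ 7.25780 = SGD 770,894.76
SGD 770,894.76 × 1.00504 = AUD 774,780.07
AUD 774,780.07 ÷ 0.135414 = NOK 5,721,565.50
Profit = NOK 5,721,565.50 − NOK 5,595,000.00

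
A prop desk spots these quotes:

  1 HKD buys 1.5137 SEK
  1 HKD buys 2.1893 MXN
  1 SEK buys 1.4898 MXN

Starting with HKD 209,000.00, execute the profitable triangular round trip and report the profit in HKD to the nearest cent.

Profitable loop is HKD → SEK → MXN → HKD:
HKD 209,000.00 × 1.5137 = SEK 316,363.30
SEK 316,363.30 × 1.4898 = MXN 471,318.04
MXN 471,318.04 ÷ 2.1893 = HKD 215,282.53
Profit = HKD 215,282.53 − HKD 209,000.00

Profit: HKD 6,282.53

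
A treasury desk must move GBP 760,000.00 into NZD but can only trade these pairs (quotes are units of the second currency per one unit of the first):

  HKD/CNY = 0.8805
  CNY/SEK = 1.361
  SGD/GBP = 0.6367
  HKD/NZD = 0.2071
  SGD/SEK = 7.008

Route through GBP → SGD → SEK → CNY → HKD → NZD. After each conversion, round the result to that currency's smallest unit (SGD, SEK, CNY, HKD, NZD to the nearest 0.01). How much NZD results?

GBP 760,000.00 ÷ 0.6367 = SGD 1,193,654.78
SGD 1,193,654.78 × 7.008 = SEK 8,365,132.70
SEK 8,365,132.70 ÷ 1.361 = CNY 6,146,313.52
CNY 6,146,313.52 ÷ 0.8805 = HKD 6,980,481.00
HKD 6,980,481.00 × 0.2071 = NZD 1,445,657.62

NZD 1,445,657.62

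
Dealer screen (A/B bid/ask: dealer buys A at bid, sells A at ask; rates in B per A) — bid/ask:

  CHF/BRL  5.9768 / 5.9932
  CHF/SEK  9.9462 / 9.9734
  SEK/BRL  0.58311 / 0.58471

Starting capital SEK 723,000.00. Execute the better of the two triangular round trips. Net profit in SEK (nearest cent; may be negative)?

Net profit: SEK 18,008.62

Best loop SEK → CHF → BRL → SEK:
SEK 723,000.00 ÷ 9.9734 (buy CHF at ask) = CHF 72,492.83
CHF 72,492.83 × 5.9768 (sell CHF at bid) = BRL 433,275.15
BRL 433,275.15 ÷ 0.58471 (buy SEK at ask) = SEK 741,008.62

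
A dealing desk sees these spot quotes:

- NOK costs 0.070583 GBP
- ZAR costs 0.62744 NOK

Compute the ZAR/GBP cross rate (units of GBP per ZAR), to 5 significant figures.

ZAR/GBP = 0.044287

1 ZAR × 0.62744 = 0.62744 NOK
0.62744 NOK × 0.070583 = 0.0442866 GBP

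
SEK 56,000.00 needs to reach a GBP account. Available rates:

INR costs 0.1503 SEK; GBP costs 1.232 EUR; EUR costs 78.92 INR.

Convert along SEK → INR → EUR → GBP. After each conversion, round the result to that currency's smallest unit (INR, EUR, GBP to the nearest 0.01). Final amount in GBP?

SEK 56,000.00 ÷ 0.1503 = INR 372,588.16
INR 372,588.16 ÷ 78.92 = EUR 4,721.09
EUR 4,721.09 ÷ 1.232 = GBP 3,832.05

GBP 3,832.05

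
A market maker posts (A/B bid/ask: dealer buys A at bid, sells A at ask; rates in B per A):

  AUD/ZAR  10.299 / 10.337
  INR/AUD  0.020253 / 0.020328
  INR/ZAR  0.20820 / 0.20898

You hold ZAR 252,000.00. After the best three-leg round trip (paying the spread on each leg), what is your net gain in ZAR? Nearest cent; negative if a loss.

Best loop ZAR → INR → AUD → ZAR:
ZAR 252,000.00 ÷ 0.20898 (buy INR at ask) = INR 1,205,857.02
INR 1,205,857.02 × 0.020253 (sell INR at bid) = AUD 24,422.22
AUD 24,422.22 × 10.299 (sell AUD at bid) = ZAR 251,524.47

Net result: ZAR -475.53 (no profitable arbitrage after spreads)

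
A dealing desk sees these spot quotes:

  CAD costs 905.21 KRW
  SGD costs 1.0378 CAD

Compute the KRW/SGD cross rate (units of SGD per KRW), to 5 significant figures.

KRW/SGD = 0.0010645

1 KRW ÷ 905.21 = 0.00110472 CAD
0.00110472 CAD ÷ 1.0378 = 0.00106448 SGD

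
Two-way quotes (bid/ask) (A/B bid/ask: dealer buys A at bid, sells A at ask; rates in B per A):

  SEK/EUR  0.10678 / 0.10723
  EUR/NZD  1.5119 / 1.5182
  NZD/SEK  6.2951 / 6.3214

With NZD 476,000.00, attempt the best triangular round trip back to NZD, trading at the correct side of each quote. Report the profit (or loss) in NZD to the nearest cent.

Best loop NZD → SEK → EUR → NZD:
NZD 476,000.00 × 6.2951 (sell NZD at bid) = SEK 2,996,467.60
SEK 2,996,467.60 × 0.10678 (sell SEK at bid) = EUR 319,962.81
EUR 319,962.81 × 1.5119 (sell EUR at bid) = NZD 483,751.77

Net profit: NZD 7,751.77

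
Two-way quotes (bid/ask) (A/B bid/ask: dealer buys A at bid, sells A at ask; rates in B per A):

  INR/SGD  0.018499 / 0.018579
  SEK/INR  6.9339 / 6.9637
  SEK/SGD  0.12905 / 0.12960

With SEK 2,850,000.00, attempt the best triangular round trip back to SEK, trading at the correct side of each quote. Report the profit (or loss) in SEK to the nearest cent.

Net result: SEK -7,238.13 (no profitable arbitrage after spreads)

Best loop SEK → SGD → INR → SEK:
SEK 2,850,000.00 × 0.12905 (sell SEK at bid) = SGD 367,792.50
SGD 367,792.50 ÷ 0.018579 (buy INR at ask) = INR 19,796,140.80
INR 19,796,140.80 ÷ 6.9637 (buy SEK at ask) = SEK 2,842,761.87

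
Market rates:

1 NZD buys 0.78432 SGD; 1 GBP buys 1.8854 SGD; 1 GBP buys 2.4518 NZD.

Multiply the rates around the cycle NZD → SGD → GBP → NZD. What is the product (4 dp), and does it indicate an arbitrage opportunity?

1.0199 (arbitrage exists)

Around NZD → SGD → GBP → NZD: 1 × 0.78432 ÷ 1.8854 × 2.4518 = 1.019940
Product > 1; profitable direction is NZD → SGD → GBP → NZD.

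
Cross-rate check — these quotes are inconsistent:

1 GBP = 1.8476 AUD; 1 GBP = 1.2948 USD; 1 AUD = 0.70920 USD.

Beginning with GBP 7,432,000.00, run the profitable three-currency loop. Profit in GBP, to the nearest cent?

Profitable loop is GBP → AUD → USD → GBP:
GBP 7,432,000.00 × 1.8476 = AUD 13,731,363.20
AUD 13,731,363.20 × 0.70920 = USD 9,738,282.78
USD 9,738,282.78 ÷ 1.2948 = GBP 7,521,071.04
Profit = GBP 7,521,071.04 − GBP 7,432,000.00

Profit: GBP 89,071.04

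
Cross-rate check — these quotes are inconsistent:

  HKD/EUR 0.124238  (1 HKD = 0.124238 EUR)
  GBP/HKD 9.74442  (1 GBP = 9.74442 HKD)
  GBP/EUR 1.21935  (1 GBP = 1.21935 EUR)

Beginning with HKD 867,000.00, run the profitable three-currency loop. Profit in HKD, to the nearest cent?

Profit: HKD 6,246.86

Profitable loop is HKD → GBP → EUR → HKD:
HKD 867,000.00 ÷ 9.74442 = GBP 88,974.00
GBP 88,974.00 × 1.21935 = EUR 108,490.44
EUR 108,490.44 ÷ 0.124238 = HKD 873,246.86
Profit = HKD 873,246.86 − HKD 867,000.00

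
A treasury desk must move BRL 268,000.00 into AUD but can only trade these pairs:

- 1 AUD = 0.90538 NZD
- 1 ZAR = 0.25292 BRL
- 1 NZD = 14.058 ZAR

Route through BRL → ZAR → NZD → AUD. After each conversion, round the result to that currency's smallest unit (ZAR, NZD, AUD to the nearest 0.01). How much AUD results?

BRL 268,000.00 ÷ 0.25292 = ZAR 1,059,623.60
ZAR 1,059,623.60 ÷ 14.058 = NZD 75,375.13
NZD 75,375.13 ÷ 0.90538 = AUD 83,252.48

AUD 83,252.48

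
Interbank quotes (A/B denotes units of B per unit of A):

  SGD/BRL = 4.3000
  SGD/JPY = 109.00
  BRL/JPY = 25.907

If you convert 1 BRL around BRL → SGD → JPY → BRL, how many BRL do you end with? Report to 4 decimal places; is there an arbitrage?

Around BRL → SGD → JPY → BRL: 1 ÷ 4.3000 × 109.00 ÷ 25.907 = 0.978455
Product < 1; profitable direction is BRL → JPY → SGD → BRL.

0.9785 (arbitrage exists)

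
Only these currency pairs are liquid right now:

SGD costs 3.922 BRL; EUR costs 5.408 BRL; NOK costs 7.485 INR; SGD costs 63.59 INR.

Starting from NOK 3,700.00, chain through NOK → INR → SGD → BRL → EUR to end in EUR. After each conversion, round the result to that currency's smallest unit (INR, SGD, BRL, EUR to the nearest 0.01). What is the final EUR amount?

EUR 315.85

NOK 3,700.00 × 7.485 = INR 27,694.50
INR 27,694.50 ÷ 63.59 = SGD 435.52
SGD 435.52 × 3.922 = BRL 1,708.11
BRL 1,708.11 ÷ 5.408 = EUR 315.85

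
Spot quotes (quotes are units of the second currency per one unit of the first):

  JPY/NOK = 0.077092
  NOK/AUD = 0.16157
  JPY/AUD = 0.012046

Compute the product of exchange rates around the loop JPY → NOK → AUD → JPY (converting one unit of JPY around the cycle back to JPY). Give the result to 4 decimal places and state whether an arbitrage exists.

1.0340 (arbitrage exists)

Around JPY → NOK → AUD → JPY: 1 × 0.077092 × 0.16157 ÷ 0.012046 = 1.034016
Product > 1; profitable direction is JPY → NOK → AUD → JPY.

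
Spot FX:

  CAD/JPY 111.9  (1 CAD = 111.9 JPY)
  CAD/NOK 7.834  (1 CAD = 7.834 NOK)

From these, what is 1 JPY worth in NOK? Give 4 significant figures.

JPY/NOK = 0.07001

1 JPY ÷ 111.9 = 0.00893655 CAD
0.00893655 CAD × 7.834 = 0.0700089 NOK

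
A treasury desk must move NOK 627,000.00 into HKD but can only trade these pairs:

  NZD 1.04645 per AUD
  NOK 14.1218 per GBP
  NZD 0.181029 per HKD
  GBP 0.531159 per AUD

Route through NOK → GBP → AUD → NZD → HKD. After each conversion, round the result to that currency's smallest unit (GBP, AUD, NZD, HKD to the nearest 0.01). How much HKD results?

NOK 627,000.00 ÷ 14.1218 = GBP 44,399.44
GBP 44,399.44 ÷ 0.531159 = AUD 83,589.73
AUD 83,589.73 × 1.04645 = NZD 87,472.47
NZD 87,472.47 ÷ 0.181029 = HKD 483,195.90

HKD 483,195.90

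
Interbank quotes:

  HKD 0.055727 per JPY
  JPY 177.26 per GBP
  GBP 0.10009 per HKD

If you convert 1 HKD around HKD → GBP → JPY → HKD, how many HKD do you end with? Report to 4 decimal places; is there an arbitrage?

Around HKD → GBP → JPY → HKD: 1 × 0.10009 × 177.26 × 0.055727 = 0.988706
Product < 1; profitable direction is HKD → JPY → GBP → HKD.

0.9887 (arbitrage exists)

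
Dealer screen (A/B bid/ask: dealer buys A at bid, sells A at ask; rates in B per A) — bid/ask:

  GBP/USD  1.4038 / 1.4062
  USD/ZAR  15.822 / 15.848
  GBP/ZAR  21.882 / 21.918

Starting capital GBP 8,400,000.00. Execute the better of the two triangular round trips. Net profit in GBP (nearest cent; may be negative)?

Net profit: GBP 112,261.99

Best loop GBP → USD → ZAR → GBP:
GBP 8,400,000.00 × 1.4038 (sell GBP at bid) = USD 11,791,920.00
USD 11,791,920.00 × 15.822 (sell USD at bid) = ZAR 186,571,758.24
ZAR 186,571,758.24 ÷ 21.918 (buy GBP at ask) = GBP 8,512,261.99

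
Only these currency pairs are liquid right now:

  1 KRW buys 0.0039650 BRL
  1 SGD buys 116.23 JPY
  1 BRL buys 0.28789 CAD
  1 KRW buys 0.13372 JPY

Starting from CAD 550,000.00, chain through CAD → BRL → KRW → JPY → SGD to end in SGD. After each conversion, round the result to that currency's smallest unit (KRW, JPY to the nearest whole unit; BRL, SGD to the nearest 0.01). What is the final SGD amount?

CAD 550,000.00 ÷ 0.28789 = BRL 1,910,451.91
BRL 1,910,451.91 ÷ 0.0039650 = KRW 481,828,981
KRW 481,828,981 × 0.13372 = JPY 64,430,171
JPY 64,430,171 ÷ 116.23 = SGD 554,333.40

SGD 554,333.40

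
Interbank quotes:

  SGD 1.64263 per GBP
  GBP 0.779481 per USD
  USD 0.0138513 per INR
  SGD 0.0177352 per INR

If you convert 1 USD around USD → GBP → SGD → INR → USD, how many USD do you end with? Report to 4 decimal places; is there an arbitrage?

Around USD → GBP → SGD → INR → USD: 1 × 0.779481 × 1.64263 ÷ 0.0177352 × 0.0138513 = 0.999999
Product ≈ 1 (deviation 0.000%, within rounding noise).

1.0000 (no arbitrage)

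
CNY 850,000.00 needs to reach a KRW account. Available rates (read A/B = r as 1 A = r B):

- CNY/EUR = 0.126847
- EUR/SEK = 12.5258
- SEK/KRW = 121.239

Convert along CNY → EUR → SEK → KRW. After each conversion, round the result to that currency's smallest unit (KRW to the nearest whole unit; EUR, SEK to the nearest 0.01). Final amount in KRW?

CNY 850,000.00 × 0.126847 = EUR 107,819.95
EUR 107,819.95 × 12.5258 = SEK 1,350,531.13
SEK 1,350,531.13 × 121.239 = KRW 163,737,044

KRW 163,737,044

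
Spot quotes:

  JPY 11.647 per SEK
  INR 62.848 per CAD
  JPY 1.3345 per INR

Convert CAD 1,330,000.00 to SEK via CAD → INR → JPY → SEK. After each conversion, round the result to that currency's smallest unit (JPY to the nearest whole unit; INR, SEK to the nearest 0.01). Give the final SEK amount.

CAD 1,330,000.00 × 62.848 = INR 83,587,840.00
INR 83,587,840.00 × 1.3345 = JPY 111,547,972
JPY 111,547,972 ÷ 11.647 = SEK 9,577,399.50

SEK 9,577,399.50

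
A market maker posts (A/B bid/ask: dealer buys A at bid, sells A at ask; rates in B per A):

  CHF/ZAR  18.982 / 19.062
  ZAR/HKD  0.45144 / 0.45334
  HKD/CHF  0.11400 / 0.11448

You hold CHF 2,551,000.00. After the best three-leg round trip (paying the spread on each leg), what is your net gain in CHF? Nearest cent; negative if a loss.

Net profit: CHF 27,625.85

Best loop CHF → HKD → ZAR → CHF:
CHF 2,551,000.00 ÷ 0.11448 (buy HKD at ask) = HKD 22,283,368.27
HKD 22,283,368.27 ÷ 0.45334 (buy ZAR at ask) = ZAR 49,153,765.99
ZAR 49,153,765.99 ÷ 19.062 (buy CHF at ask) = CHF 2,578,625.85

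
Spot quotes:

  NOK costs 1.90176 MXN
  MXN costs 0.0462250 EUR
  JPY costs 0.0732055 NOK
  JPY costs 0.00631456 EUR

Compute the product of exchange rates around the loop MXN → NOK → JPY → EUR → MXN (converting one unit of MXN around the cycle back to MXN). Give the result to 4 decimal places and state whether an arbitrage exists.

0.9812 (arbitrage exists)

Around MXN → NOK → JPY → EUR → MXN: 1 ÷ 1.90176 ÷ 0.0732055 × 0.00631456 ÷ 0.0462250 = 0.981221
Product < 1; profitable direction is MXN → EUR → JPY → NOK → MXN.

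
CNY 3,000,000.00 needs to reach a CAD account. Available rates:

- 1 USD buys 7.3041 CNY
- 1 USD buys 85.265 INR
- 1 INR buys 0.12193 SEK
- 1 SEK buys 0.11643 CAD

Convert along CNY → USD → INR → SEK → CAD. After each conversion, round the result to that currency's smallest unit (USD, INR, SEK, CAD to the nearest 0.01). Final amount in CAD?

CNY 3,000,000.00 ÷ 7.3041 = USD 410,728.22
USD 410,728.22 × 85.265 = INR 35,020,741.68
INR 35,020,741.68 × 0.12193 = SEK 4,270,079.03
SEK 4,270,079.03 × 0.11643 = CAD 497,165.30

CAD 497,165.30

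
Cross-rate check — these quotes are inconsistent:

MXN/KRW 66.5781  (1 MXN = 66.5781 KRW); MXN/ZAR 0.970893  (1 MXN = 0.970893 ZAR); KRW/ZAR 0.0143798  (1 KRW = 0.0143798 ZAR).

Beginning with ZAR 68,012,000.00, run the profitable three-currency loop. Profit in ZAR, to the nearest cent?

Profitable loop is ZAR → KRW → MXN → ZAR:
ZAR 68,012,000.00 ÷ 0.0143798 = KRW 4,729,690,260
KRW 4,729,690,260 ÷ 66.5781 = MXN 71,039,730.18
MXN 71,039,730.18 × 0.970893 = ZAR 68,971,976.75
Profit = ZAR 68,971,976.75 − ZAR 68,012,000.00

Profit: ZAR 959,976.75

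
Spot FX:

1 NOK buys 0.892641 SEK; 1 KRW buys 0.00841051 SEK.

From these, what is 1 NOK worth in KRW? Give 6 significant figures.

NOK/KRW = 106.134

1 NOK × 0.892641 = 0.892641 SEK
0.892641 SEK ÷ 0.00841051 = 106.134 KRW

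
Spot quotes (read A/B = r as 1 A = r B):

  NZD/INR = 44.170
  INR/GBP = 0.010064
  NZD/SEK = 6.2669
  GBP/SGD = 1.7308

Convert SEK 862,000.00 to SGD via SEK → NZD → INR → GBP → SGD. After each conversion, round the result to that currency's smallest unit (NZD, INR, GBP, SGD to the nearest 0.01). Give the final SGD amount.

SGD 105,827.71

SEK 862,000.00 ÷ 6.2669 = NZD 137,548.07
NZD 137,548.07 × 44.170 = INR 6,075,498.25
INR 6,075,498.25 × 0.010064 = GBP 61,143.81
GBP 61,143.81 × 1.7308 = SGD 105,827.71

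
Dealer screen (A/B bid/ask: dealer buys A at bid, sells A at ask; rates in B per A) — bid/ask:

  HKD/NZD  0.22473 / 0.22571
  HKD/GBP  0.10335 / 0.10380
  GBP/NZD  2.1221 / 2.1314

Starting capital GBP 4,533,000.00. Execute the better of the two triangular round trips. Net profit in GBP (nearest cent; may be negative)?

Best loop GBP → HKD → NZD → GBP:
GBP 4,533,000.00 ÷ 0.10380 (buy HKD at ask) = HKD 43,670,520.23
HKD 43,670,520.23 × 0.22473 (sell HKD at bid) = NZD 9,814,076.01
NZD 9,814,076.01 ÷ 2.1314 (buy GBP at ask) = GBP 4,604,520.98

Net profit: GBP 71,520.98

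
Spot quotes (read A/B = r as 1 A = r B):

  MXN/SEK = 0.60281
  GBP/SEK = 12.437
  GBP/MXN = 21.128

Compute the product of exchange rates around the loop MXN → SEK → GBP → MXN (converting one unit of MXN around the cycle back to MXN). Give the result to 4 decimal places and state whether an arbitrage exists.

1.0241 (arbitrage exists)

Around MXN → SEK → GBP → MXN: 1 × 0.60281 ÷ 12.437 × 21.128 = 1.024055
Product > 1; profitable direction is MXN → SEK → GBP → MXN.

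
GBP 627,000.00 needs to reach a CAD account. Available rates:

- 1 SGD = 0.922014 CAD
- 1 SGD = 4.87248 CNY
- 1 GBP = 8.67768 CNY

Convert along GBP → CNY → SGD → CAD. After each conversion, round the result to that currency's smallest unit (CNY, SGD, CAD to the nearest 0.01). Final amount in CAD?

CAD 1,029,576.50

GBP 627,000.00 × 8.67768 = CNY 5,440,905.36
CNY 5,440,905.36 ÷ 4.87248 = SGD 1,116,660.38
SGD 1,116,660.38 × 0.922014 = CAD 1,029,576.50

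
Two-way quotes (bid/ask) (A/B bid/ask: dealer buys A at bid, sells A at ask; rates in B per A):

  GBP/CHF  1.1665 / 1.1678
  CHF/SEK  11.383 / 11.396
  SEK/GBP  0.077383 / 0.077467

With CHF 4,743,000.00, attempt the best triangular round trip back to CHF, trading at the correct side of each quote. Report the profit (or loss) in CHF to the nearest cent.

Best loop CHF → SEK → GBP → CHF:
CHF 4,743,000.00 × 11.383 (sell CHF at bid) = SEK 53,989,569.00
SEK 53,989,569.00 × 0.077383 (sell SEK at bid) = GBP 4,177,874.82
GBP 4,177,874.82 × 1.1665 (sell GBP at bid) = CHF 4,873,490.98

Net profit: CHF 130,490.98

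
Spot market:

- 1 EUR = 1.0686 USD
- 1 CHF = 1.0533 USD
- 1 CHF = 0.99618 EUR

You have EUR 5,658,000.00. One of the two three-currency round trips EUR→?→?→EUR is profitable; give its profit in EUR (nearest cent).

Profitable loop is EUR → USD → CHF → EUR:
EUR 5,658,000.00 × 1.0686 = USD 6,046,138.80
USD 6,046,138.80 ÷ 1.0533 = CHF 5,740,186.84
CHF 5,740,186.84 × 0.99618 = EUR 5,718,259.33
Profit = EUR 5,718,259.33 − EUR 5,658,000.00

Profit: EUR 60,259.33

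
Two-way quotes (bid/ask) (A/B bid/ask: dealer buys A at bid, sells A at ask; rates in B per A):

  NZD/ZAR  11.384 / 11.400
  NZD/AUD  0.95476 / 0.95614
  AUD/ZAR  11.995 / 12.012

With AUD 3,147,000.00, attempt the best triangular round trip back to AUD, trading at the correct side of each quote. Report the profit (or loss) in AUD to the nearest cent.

Best loop AUD → ZAR → NZD → AUD:
AUD 3,147,000.00 × 11.995 (sell AUD at bid) = ZAR 37,748,265.00
ZAR 37,748,265.00 ÷ 11.400 (buy NZD at ask) = NZD 3,311,251.32
NZD 3,311,251.32 × 0.95476 (sell NZD at bid) = AUD 3,161,450.31

Net profit: AUD 14,450.31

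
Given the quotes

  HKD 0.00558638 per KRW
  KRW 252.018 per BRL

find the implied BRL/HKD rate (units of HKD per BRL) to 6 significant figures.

BRL/HKD = 1.40787

1 BRL × 252.018 = 252.018 KRW
252.018 KRW × 0.00558638 = 1.40787 HKD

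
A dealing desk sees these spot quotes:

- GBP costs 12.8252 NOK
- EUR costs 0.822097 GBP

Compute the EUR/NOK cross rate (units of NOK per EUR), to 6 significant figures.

1 EUR × 0.822097 = 0.822097 GBP
0.822097 GBP × 12.8252 = 10.5436 NOK

EUR/NOK = 10.5436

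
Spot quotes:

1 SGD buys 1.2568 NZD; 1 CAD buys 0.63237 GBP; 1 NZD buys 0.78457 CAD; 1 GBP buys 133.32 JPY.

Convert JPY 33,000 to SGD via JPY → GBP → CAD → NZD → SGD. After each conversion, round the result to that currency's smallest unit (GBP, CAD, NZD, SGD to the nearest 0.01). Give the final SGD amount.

SGD 396.96

JPY 33,000 ÷ 133.32 = GBP 247.52
GBP 247.52 ÷ 0.63237 = CAD 391.42
CAD 391.42 ÷ 0.78457 = NZD 498.90
NZD 498.90 ÷ 1.2568 = SGD 396.96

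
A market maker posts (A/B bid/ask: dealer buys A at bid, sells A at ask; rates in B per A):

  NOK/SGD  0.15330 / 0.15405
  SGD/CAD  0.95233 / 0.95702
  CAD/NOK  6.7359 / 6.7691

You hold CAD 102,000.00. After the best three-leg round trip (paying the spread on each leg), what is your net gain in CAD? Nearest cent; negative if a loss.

Best loop CAD → SGD → NOK → CAD:
CAD 102,000.00 ÷ 0.95702 (buy SGD at ask) = SGD 106,580.84
SGD 106,580.84 ÷ 0.15405 (buy NOK at ask) = NOK 691,858.78
NOK 691,858.78 ÷ 6.7691 (buy CAD at ask) = CAD 102,208.38

Net profit: CAD 208.38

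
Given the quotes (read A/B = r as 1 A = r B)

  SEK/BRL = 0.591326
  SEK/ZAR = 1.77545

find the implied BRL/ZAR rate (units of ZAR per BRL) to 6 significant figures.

1 BRL ÷ 0.591326 = 1.69111 SEK
1.69111 SEK × 1.77545 = 3.00249 ZAR

BRL/ZAR = 3.00249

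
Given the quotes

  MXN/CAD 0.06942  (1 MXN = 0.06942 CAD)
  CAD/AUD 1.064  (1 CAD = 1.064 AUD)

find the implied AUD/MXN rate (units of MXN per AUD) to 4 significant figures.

1 AUD ÷ 1.064 = 0.93985 CAD
0.93985 CAD ÷ 0.06942 = 13.5386 MXN

AUD/MXN = 13.54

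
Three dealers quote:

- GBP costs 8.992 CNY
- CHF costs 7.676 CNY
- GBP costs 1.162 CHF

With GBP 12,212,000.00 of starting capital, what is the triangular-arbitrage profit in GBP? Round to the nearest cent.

Profitable loop is GBP → CNY → CHF → GBP:
GBP 12,212,000.00 × 8.992 = CNY 109,810,304.00
CNY 109,810,304.00 ÷ 7.676 = CHF 14,305,667.54
CHF 14,305,667.54 ÷ 1.162 = GBP 12,311,245.73
Profit = GBP 12,311,245.73 − GBP 12,212,000.00

Profit: GBP 99,245.73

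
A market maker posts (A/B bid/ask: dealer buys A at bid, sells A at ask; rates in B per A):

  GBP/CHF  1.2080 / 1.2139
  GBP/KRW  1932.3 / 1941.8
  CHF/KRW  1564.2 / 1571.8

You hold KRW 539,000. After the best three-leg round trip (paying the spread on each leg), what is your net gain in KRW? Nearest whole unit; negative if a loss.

Best loop KRW → CHF → GBP → KRW:
KRW 539,000 ÷ 1571.8 (buy CHF at ask) = CHF 342.92
CHF 342.92 ÷ 1.2139 (buy GBP at ask) = GBP 282.49
GBP 282.49 × 1932.3 (sell GBP at bid) = KRW 545,862

Net profit: KRW 6,862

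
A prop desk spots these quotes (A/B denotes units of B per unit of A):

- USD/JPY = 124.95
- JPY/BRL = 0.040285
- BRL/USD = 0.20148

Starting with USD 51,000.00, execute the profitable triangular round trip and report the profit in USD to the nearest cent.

Profitable loop is USD → JPY → BRL → USD:
USD 51,000.00 × 124.95 = JPY 6,372,450
JPY 6,372,450 × 0.040285 = BRL 256,714.15
BRL 256,714.15 × 0.20148 = USD 51,722.77
Profit = USD 51,722.77 − USD 51,000.00

Profit: USD 722.77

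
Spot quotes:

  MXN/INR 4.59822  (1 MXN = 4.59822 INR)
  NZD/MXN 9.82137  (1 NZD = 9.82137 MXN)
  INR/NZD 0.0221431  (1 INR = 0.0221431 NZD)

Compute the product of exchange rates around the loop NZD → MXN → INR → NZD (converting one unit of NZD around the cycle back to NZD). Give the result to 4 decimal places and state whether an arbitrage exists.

1.0000 (no arbitrage)

Around NZD → MXN → INR → NZD: 1 × 9.82137 × 4.59822 × 0.0221431 = 1.000001
Product ≈ 1 (deviation 0.000%, within rounding noise).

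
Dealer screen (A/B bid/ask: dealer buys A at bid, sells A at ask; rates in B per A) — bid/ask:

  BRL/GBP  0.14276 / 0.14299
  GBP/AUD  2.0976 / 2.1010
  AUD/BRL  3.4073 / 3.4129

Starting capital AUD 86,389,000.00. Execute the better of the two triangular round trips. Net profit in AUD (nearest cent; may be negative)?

Best loop AUD → BRL → GBP → AUD:
AUD 86,389,000.00 × 3.4073 (sell AUD at bid) = BRL 294,353,239.70
BRL 294,353,239.70 × 0.14276 (sell BRL at bid) = GBP 42,021,868.50
GBP 42,021,868.50 × 2.0976 (sell GBP at bid) = AUD 88,145,071.36

Net profit: AUD 1,756,071.36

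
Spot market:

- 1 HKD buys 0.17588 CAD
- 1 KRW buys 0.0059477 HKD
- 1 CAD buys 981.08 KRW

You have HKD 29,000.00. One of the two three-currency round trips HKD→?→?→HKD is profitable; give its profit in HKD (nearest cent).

Profit: HKD 762.40

Profitable loop is HKD → CAD → KRW → HKD:
HKD 29,000.00 × 0.17588 = CAD 5,100.52
CAD 5,100.52 × 981.08 = KRW 5,004,018
KRW 5,004,018 × 0.0059477 = HKD 29,762.40
Profit = HKD 29,762.40 − HKD 29,000.00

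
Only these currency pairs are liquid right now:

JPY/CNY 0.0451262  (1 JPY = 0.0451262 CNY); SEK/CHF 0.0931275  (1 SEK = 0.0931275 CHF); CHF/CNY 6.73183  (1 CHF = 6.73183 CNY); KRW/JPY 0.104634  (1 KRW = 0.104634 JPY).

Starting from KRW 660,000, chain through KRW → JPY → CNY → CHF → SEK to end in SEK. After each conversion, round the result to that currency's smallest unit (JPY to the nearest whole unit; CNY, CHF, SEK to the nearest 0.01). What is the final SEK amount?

KRW 660,000 × 0.104634 = JPY 69,058
JPY 69,058 × 0.0451262 = CNY 3,116.33
CNY 3,116.33 ÷ 6.73183 = CHF 462.92
CHF 462.92 ÷ 0.0931275 = SEK 4,970.82

SEK 4,970.82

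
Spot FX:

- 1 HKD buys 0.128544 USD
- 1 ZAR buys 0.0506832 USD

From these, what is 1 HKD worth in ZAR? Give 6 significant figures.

HKD/ZAR = 2.53623

1 HKD × 0.128544 = 0.128544 USD
0.128544 USD ÷ 0.0506832 = 2.53623 ZAR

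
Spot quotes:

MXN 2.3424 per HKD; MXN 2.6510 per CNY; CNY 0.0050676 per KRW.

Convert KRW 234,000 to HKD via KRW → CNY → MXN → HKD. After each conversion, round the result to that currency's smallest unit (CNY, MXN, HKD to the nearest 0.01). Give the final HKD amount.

KRW 234,000 × 0.0050676 = CNY 1,185.82
CNY 1,185.82 × 2.6510 = MXN 3,143.61
MXN 3,143.61 ÷ 2.3424 = HKD 1,342.05

HKD 1,342.05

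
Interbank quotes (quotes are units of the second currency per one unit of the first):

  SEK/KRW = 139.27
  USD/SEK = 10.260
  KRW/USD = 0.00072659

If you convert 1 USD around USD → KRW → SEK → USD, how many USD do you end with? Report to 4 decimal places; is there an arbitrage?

Around USD → KRW → SEK → USD: 1 ÷ 0.00072659 ÷ 139.27 ÷ 10.260 = 0.963176
Product < 1; profitable direction is USD → SEK → KRW → USD.

0.9632 (arbitrage exists)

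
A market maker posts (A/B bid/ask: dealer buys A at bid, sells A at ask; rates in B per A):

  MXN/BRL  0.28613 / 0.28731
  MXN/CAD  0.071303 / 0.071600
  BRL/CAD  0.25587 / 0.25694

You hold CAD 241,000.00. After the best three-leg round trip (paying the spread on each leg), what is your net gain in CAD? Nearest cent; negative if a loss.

Net profit: CAD 5,426.15

Best loop CAD → MXN → BRL → CAD:
CAD 241,000.00 ÷ 0.071600 (buy MXN at ask) = MXN 3,365,921.79
MXN 3,365,921.79 × 0.28613 (sell MXN at bid) = BRL 963,091.20
BRL 963,091.20 × 0.25587 (sell BRL at bid) = CAD 246,426.15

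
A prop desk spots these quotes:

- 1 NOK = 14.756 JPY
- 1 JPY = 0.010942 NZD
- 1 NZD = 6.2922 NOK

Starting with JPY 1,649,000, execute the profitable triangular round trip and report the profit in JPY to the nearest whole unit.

Profit: JPY 26,284

Profitable loop is JPY → NZD → NOK → JPY:
JPY 1,649,000 × 0.010942 = NZD 18,043.36
NZD 18,043.36 × 6.2922 = NOK 113,532.42
NOK 113,532.42 × 14.756 = JPY 1,675,284
Profit = JPY 1,675,284 − JPY 1,649,000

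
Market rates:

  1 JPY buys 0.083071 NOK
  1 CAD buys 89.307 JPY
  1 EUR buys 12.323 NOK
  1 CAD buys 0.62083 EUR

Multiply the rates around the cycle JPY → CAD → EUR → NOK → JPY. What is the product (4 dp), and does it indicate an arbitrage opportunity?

1.0312 (arbitrage exists)

Around JPY → CAD → EUR → NOK → JPY: 1 ÷ 89.307 × 0.62083 × 12.323 ÷ 0.083071 = 1.031227
Product > 1; profitable direction is JPY → CAD → EUR → NOK → JPY.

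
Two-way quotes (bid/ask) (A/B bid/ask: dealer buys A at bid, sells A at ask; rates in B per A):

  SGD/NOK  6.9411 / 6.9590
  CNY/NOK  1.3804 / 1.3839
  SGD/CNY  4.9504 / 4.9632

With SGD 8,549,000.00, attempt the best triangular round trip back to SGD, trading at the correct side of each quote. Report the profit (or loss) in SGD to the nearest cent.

Net profit: SGD 90,271.71

Best loop SGD → NOK → CNY → SGD:
SGD 8,549,000.00 × 6.9411 (sell SGD at bid) = NOK 59,339,463.90
NOK 59,339,463.90 ÷ 1.3839 (buy CNY at ask) = CNY 42,878,433.34
CNY 42,878,433.34 ÷ 4.9632 (buy SGD at ask) = SGD 8,639,271.71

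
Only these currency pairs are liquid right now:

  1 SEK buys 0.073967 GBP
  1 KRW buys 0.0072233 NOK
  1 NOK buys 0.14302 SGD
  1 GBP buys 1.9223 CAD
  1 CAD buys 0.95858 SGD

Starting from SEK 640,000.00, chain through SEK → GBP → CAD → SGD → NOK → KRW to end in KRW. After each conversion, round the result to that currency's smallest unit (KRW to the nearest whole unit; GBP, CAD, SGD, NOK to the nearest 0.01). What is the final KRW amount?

KRW 84,437,445

SEK 640,000.00 × 0.073967 = GBP 47,338.88
GBP 47,338.88 × 1.9223 = CAD 90,999.53
CAD 90,999.53 × 0.95858 = SGD 87,230.33
SGD 87,230.33 ÷ 0.14302 = NOK 609,917.00
NOK 609,917.00 ÷ 0.0072233 = KRW 84,437,445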